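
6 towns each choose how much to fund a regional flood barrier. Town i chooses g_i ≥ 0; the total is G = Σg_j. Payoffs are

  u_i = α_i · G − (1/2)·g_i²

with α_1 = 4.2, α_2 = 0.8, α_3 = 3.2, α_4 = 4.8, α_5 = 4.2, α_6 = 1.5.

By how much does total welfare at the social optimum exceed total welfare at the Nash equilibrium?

Town i's FOC: ∂u_i/∂g_i = α_i − g_i = 0, so g_i* = α_i.
NE contributions = (4.2, 0.8, 3.2, 4.8, 4.2, 1.5); G = 18.7.
W^NE = (Σα)·G − ½Σα_i² = 18.7² − ½·71.45 = 313.965.
Planner sets g_i = Σα_j = 18.7 for every i, so G^SO = 6·18.7 = 112.2.
W^SO = (Σα)·G^SO − ½·6·(Σα)² = (6/2)·18.7² = 1049.07.
Deadweight loss = W^SO − W^NE = 735.105.

735.105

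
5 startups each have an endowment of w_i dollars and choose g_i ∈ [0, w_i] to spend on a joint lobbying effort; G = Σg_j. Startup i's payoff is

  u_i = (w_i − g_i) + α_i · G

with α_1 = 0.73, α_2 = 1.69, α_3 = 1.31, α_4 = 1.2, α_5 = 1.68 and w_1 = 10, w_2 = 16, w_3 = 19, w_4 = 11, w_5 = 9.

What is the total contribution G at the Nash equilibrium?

55

∂u_i/∂g_i = α_i − 1, so startup i contributes w_i if α_i > 1, else 0.
α_i > 1 for i ∈ {2, 3, 4, 5}; NE contributions (0, 16, 19, 11, 9), G = 55.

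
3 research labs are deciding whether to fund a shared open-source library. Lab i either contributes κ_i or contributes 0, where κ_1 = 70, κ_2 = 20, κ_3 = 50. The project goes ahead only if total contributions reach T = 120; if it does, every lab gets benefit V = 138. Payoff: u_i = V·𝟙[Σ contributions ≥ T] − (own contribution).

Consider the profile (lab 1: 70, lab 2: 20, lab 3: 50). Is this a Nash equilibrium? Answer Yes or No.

No

Total = 140 ≥ 120: provided.
Lab 1 (pledges 70, payoff 68): dropping to 0 → total 70, payoff 0. No gain.
Lab 2 (pledges 20, payoff 118): dropping to 0 → total 120, payoff 138. Profitable deviation.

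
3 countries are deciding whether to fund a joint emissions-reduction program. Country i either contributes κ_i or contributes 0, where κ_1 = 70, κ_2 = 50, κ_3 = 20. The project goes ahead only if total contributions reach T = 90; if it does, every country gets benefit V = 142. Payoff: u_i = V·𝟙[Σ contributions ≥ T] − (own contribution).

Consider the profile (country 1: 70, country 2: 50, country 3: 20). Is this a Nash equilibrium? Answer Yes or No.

Total = 140 ≥ 90: provided.
Country 1 (pledges 70, payoff 72): dropping to 0 → total 70, payoff 0. No gain.
Country 2 (pledges 50, payoff 92): dropping to 0 → total 90, payoff 142. Profitable deviation.

No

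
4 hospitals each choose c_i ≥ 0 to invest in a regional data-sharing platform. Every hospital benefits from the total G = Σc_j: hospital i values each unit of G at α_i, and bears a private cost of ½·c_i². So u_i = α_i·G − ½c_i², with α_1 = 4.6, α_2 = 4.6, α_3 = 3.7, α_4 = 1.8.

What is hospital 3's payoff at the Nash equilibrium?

47.545

Hospital i's FOC: ∂u_i/∂c_i = α_i − c_i = 0, so c_i* = α_i.
NE contributions = (4.6, 4.6, 3.7, 1.8); G = 14.7.
u_3 = α_3·G − ½·(c_3)² = 3.7·14.7 − ½·3.7² = 47.545.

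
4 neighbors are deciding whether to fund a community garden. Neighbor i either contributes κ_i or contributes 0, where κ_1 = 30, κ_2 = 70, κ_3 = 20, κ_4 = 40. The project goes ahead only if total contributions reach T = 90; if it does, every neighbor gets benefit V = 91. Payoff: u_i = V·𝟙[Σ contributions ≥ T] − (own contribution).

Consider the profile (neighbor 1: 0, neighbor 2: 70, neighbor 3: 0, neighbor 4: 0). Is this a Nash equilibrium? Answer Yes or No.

No

Total = 70 < 90: not provided.
Neighbor 1 (pledges 0, payoff 0): pledging 30 → total 100, payoff 61. Profitable deviation.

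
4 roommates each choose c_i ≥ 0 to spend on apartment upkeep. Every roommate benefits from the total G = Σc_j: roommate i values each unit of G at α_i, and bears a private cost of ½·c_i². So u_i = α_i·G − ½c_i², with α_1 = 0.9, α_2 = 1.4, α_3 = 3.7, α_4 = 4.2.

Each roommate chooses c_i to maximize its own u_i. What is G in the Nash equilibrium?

10.2

Roommate i's FOC: ∂u_i/∂c_i = α_i − c_i = 0, so c_i* = α_i.
NE contributions = (0.9, 1.4, 3.7, 4.2); G = 10.2.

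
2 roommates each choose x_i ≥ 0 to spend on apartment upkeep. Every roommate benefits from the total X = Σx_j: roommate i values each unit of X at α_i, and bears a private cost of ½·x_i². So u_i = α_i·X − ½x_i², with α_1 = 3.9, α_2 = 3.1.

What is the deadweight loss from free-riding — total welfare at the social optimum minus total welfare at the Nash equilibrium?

Roommate i's FOC: ∂u_i/∂x_i = α_i − x_i = 0, so x_i* = α_i.
NE contributions = (3.9, 3.1); X = 7.
W^NE = (Σα)·X − ½Σα_i² = 7² − ½·24.82 = 36.59.
Planner sets x_i = Σα_j = 7 for every i, so X^SO = 2·7 = 14.
W^SO = (Σα)·X^SO − ½·2·(Σα)² = (2/2)·7² = 49.
Deadweight loss = W^SO − W^NE = 12.41.

12.41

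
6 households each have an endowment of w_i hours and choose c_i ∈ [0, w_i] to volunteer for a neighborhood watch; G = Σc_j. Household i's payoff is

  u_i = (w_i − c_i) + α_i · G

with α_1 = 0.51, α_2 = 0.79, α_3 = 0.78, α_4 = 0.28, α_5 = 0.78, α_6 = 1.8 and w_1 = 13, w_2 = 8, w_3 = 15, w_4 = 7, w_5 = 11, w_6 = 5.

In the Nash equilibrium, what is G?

5

∂u_i/∂c_i = α_i − 1, so household i contributes w_i if α_i > 1, else 0.
α_i > 1 for i ∈ {6}; NE contributions (0, 0, 0, 0, 0, 5), G = 5.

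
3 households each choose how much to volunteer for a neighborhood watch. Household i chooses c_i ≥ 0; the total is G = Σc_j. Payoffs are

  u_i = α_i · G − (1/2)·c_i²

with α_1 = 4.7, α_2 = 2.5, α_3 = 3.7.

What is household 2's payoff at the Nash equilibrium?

Household i's FOC: ∂u_i/∂c_i = α_i − c_i = 0, so c_i* = α_i.
NE contributions = (4.7, 2.5, 3.7); G = 10.9.
u_2 = α_2·G − ½·(c_2)² = 2.5·10.9 − ½·2.5² = 24.125.

24.125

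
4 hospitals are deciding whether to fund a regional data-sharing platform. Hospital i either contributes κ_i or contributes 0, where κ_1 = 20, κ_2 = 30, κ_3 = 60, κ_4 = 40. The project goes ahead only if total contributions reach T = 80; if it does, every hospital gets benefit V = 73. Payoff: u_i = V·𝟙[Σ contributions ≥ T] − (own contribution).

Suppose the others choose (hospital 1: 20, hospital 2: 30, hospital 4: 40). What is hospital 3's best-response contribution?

0

Others' total = 90 ≥ 80; contributing adds cost 60 for no extra benefit.
Best response: 0.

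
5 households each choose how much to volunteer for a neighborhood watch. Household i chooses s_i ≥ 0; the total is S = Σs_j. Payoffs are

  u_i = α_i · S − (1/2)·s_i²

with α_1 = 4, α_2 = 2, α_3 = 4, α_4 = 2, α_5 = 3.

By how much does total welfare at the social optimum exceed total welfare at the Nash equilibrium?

Household i's FOC: ∂u_i/∂s_i = α_i − s_i = 0, so s_i* = α_i.
NE contributions = (4, 2, 4, 2, 3); S = 15.
W^NE = (Σα)·S − ½Σα_i² = 15² − ½·49 = 200.5.
Planner sets s_i = Σα_j = 15 for every i, so S^SO = 5·15 = 75.
W^SO = (Σα)·S^SO − ½·5·(Σα)² = (5/2)·15² = 562.5.
Deadweight loss = W^SO − W^NE = 362.

362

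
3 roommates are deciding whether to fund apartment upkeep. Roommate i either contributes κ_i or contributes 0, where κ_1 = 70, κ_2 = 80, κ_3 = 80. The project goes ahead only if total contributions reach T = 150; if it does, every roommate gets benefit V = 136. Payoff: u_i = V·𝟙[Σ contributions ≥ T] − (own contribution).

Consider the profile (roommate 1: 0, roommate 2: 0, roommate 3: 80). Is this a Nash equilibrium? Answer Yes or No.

Total = 80 < 150: not provided.
Roommate 1 (pledges 0, payoff 0): pledging 70 → total 150, payoff 66. Profitable deviation.

No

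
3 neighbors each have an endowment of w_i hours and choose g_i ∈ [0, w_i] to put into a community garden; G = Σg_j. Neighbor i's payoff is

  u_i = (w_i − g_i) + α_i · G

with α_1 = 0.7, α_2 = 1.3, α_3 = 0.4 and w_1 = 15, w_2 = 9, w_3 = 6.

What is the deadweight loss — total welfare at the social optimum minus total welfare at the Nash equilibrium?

29.4

∂u_i/∂g_i = α_i − 1, so neighbor i contributes w_i if α_i > 1, else 0.
α_i > 1 for i ∈ {2}; NE contributions (0, 9, 0), G = 9.
W^NE = Σw_i − G^NE + (Σα_i)·G^NE = 30 + 1.4·9 = 42.6.
Planner: ∂(Σu_j)/∂g_i = Σα_j − 1 = 1.4 > 0, so everyone contributes w_i; G^SO = 30, W^SO = 30 + 1.4·30 = 72.
Deadweight loss = 29.4.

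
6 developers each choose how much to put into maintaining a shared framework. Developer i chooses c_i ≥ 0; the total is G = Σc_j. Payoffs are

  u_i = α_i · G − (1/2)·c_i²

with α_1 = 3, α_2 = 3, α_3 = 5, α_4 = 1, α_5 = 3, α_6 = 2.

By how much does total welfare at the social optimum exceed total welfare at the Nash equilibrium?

606.5

Developer i's FOC: ∂u_i/∂c_i = α_i − c_i = 0, so c_i* = α_i.
NE contributions = (3, 3, 5, 1, 3, 2); G = 17.
W^NE = (Σα)·G − ½Σα_i² = 17² − ½·57 = 260.5.
Planner sets c_i = Σα_j = 17 for every i, so G^SO = 6·17 = 102.
W^SO = (Σα)·G^SO − ½·6·(Σα)² = (6/2)·17² = 867.
Deadweight loss = W^SO − W^NE = 606.5.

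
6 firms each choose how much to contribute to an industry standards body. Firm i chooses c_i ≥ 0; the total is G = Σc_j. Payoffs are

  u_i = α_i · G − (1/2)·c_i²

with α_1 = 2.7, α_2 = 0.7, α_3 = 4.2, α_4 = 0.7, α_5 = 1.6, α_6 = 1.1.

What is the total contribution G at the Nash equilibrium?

Firm i's FOC: ∂u_i/∂c_i = α_i − c_i = 0, so c_i* = α_i.
NE contributions = (2.7, 0.7, 4.2, 0.7, 1.6, 1.1); G = 11.

11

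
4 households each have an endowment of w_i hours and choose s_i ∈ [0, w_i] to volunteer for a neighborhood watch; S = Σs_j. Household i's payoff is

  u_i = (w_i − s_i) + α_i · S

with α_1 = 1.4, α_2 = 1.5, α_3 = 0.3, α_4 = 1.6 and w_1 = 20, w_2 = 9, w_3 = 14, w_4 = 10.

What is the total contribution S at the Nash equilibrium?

39

∂u_i/∂s_i = α_i − 1, so household i contributes w_i if α_i > 1, else 0.
α_i > 1 for i ∈ {1, 2, 4}; NE contributions (20, 9, 0, 10), S = 39.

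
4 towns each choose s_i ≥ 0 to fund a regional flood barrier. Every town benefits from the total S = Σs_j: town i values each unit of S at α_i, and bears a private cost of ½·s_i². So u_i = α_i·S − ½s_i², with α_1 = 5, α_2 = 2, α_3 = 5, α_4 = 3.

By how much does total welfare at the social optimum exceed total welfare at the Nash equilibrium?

256.5

Town i's FOC: ∂u_i/∂s_i = α_i − s_i = 0, so s_i* = α_i.
NE contributions = (5, 2, 5, 3); S = 15.
W^NE = (Σα)·S − ½Σα_i² = 15² − ½·63 = 193.5.
Planner sets s_i = Σα_j = 15 for every i, so S^SO = 4·15 = 60.
W^SO = (Σα)·S^SO − ½·4·(Σα)² = (4/2)·15² = 450.
Deadweight loss = W^SO − W^NE = 256.5.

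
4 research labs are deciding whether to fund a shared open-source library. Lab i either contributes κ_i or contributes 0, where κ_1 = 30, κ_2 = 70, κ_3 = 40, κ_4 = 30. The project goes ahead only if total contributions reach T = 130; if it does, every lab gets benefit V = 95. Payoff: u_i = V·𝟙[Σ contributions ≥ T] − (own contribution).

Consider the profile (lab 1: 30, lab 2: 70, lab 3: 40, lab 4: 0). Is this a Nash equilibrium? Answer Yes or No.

Total = 140 ≥ 130: provided.
Lab 1 (pledges 30, payoff 65): dropping to 0 → total 110, payoff 0. No gain.
Lab 2 (pledges 70, payoff 25): dropping to 0 → total 70, payoff 0. No gain.
Lab 3 (pledges 40, payoff 55): dropping to 0 → total 100, payoff 0. No gain.
Lab 4 (pledges 0, payoff 95): pledging 30 → total 170, payoff 65. No gain.

Yes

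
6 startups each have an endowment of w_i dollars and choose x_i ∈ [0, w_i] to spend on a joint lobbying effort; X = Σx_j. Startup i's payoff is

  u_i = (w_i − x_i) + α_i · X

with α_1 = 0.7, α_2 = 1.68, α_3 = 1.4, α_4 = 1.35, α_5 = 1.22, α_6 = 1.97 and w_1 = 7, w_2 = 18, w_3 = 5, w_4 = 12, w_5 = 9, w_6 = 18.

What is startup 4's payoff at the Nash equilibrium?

83.7

∂u_i/∂x_i = α_i − 1, so startup i contributes w_i if α_i > 1, else 0.
α_i > 1 for i ∈ {2, 3, 4, 5, 6}; NE contributions (0, 18, 5, 12, 9, 18), X = 62.
u_4 = (12 − 12) + 1.35·62 = 83.7.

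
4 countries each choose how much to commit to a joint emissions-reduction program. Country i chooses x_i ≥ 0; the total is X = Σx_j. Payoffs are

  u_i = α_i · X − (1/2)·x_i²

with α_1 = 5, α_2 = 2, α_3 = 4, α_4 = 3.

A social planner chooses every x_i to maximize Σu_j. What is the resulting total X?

Planner FOC: ∂(Σu_j)/∂x_i = (Σα_j) − x_i = 0, so x_i^SO = Σα_j = 14 for every i; X^SO = 56.

56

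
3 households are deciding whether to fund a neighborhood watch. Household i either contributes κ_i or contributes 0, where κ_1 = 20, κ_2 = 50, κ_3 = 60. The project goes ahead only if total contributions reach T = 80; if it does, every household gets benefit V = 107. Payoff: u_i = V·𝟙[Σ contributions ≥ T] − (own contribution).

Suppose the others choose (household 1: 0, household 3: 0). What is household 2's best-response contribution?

0

Others' total = 0. Even contributing 50 gives 50 < 80: no benefit either way.
Best response: 0.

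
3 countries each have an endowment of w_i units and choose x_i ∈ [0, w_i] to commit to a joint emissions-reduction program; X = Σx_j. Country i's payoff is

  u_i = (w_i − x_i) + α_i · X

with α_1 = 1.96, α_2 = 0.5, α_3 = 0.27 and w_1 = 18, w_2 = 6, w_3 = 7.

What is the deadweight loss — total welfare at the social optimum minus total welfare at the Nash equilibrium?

22.49

∂u_i/∂x_i = α_i − 1, so country i contributes w_i if α_i > 1, else 0.
α_i > 1 for i ∈ {1}; NE contributions (18, 0, 0), X = 18.
W^NE = Σw_i − X^NE + (Σα_i)·X^NE = 31 + 1.73·18 = 62.14.
Planner: ∂(Σu_j)/∂x_i = Σα_j − 1 = 1.73 > 0, so everyone contributes w_i; X^SO = 31, W^SO = 31 + 1.73·31 = 84.63.
Deadweight loss = 22.49.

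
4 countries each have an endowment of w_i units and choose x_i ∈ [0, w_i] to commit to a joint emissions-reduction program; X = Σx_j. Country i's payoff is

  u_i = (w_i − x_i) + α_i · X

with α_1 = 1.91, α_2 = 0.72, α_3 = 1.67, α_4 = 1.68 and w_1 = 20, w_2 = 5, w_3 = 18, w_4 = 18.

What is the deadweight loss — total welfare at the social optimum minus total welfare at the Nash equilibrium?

24.9

∂u_i/∂x_i = α_i − 1, so country i contributes w_i if α_i > 1, else 0.
α_i > 1 for i ∈ {1, 3, 4}; NE contributions (20, 0, 18, 18), X = 56.
W^NE = Σw_i − X^NE + (Σα_i)·X^NE = 61 + 4.98·56 = 339.88.
Planner: ∂(Σu_j)/∂x_i = Σα_j − 1 = 4.98 > 0, so everyone contributes w_i; X^SO = 61, W^SO = 61 + 4.98·61 = 364.78.
Deadweight loss = 24.9.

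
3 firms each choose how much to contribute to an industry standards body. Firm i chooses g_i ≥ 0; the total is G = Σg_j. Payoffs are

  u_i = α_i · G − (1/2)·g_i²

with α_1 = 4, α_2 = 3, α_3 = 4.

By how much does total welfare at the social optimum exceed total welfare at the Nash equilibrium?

Firm i's FOC: ∂u_i/∂g_i = α_i − g_i = 0, so g_i* = α_i.
NE contributions = (4, 3, 4); G = 11.
W^NE = (Σα)·G − ½Σα_i² = 11² − ½·41 = 100.5.
Planner sets g_i = Σα_j = 11 for every i, so G^SO = 3·11 = 33.
W^SO = (Σα)·G^SO − ½·3·(Σα)² = (3/2)·11² = 181.5.
Deadweight loss = W^SO − W^NE = 81.

81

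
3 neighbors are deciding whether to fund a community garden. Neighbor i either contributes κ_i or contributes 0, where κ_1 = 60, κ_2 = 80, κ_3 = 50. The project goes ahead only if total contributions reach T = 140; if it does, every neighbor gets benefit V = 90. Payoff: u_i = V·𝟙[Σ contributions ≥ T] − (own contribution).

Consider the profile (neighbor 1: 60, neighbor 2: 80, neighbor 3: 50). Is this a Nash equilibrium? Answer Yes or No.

Total = 190 ≥ 140: provided.
Neighbor 1 (pledges 60, payoff 30): dropping to 0 → total 130, payoff 0. No gain.
Neighbor 2 (pledges 80, payoff 10): dropping to 0 → total 110, payoff 0. No gain.
Neighbor 3 (pledges 50, payoff 40): dropping to 0 → total 140, payoff 90. Profitable deviation.

No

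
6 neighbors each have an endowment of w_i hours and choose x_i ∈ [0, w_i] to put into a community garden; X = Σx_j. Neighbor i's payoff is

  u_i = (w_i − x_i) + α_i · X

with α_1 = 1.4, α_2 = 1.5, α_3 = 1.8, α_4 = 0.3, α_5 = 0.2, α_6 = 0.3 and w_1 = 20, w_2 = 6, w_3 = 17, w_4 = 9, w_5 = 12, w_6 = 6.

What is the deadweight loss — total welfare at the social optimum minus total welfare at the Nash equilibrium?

121.5

∂u_i/∂x_i = α_i − 1, so neighbor i contributes w_i if α_i > 1, else 0.
α_i > 1 for i ∈ {1, 2, 3}; NE contributions (20, 6, 17, 0, 0, 0), X = 43.
W^NE = Σw_i − X^NE + (Σα_i)·X^NE = 70 + 4.5·43 = 263.5.
Planner: ∂(Σu_j)/∂x_i = Σα_j − 1 = 4.5 > 0, so everyone contributes w_i; X^SO = 70, W^SO = 70 + 4.5·70 = 385.
Deadweight loss = 121.5.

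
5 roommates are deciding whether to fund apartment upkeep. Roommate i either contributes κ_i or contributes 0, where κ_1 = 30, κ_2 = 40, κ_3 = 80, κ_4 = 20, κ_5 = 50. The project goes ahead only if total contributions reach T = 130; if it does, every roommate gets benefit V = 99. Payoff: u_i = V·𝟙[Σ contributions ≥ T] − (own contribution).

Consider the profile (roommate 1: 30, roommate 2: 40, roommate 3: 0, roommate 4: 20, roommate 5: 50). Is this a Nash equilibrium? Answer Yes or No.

Yes

Total = 140 ≥ 130: provided.
Roommate 1 (pledges 30, payoff 69): dropping to 0 → total 110, payoff 0. No gain.
Roommate 2 (pledges 40, payoff 59): dropping to 0 → total 100, payoff 0. No gain.
Roommate 3 (pledges 0, payoff 99): pledging 80 → total 220, payoff 19. No gain.
Roommate 4 (pledges 20, payoff 79): dropping to 0 → total 120, payoff 0. No gain.
Roommate 5 (pledges 50, payoff 49): dropping to 0 → total 90, payoff 0. No gain.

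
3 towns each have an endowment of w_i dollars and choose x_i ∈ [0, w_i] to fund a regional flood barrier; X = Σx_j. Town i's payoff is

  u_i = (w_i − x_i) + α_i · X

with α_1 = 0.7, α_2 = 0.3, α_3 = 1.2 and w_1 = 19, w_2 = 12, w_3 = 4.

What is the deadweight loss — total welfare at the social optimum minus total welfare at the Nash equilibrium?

∂u_i/∂x_i = α_i − 1, so town i contributes w_i if α_i > 1, else 0.
α_i > 1 for i ∈ {3}; NE contributions (0, 0, 4), X = 4.
W^NE = Σw_i − X^NE + (Σα_i)·X^NE = 35 + 1.2·4 = 39.8.
Planner: ∂(Σu_j)/∂x_i = Σα_j − 1 = 1.2 > 0, so everyone contributes w_i; X^SO = 35, W^SO = 35 + 1.2·35 = 77.
Deadweight loss = 37.2.

37.2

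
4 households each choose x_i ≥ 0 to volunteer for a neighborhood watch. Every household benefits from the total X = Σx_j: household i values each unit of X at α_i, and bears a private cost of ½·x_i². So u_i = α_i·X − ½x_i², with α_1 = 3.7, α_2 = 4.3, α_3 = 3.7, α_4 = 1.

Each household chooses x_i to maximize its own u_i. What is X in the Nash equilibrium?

Household i's FOC: ∂u_i/∂x_i = α_i − x_i = 0, so x_i* = α_i.
NE contributions = (3.7, 4.3, 3.7, 1); X = 12.7.

12.7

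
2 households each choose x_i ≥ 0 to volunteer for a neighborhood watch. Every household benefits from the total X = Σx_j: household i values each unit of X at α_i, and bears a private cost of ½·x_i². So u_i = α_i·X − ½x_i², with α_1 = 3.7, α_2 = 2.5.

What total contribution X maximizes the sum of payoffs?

12.4

Planner FOC: ∂(Σu_j)/∂x_i = (Σα_j) − x_i = 0, so x_i^SO = Σα_j = 6.2 for every i; X^SO = 12.4.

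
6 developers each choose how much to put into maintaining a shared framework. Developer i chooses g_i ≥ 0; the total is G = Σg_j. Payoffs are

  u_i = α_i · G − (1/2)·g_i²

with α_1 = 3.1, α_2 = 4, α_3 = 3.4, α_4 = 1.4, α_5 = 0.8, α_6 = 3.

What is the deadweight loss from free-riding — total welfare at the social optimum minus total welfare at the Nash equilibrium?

Developer i's FOC: ∂u_i/∂g_i = α_i − g_i = 0, so g_i* = α_i.
NE contributions = (3.1, 4, 3.4, 1.4, 0.8, 3); G = 15.7.
W^NE = (Σα)·G − ½Σα_i² = 15.7² − ½·48.77 = 222.105.
Planner sets g_i = Σα_j = 15.7 for every i, so G^SO = 6·15.7 = 94.2.
W^SO = (Σα)·G^SO − ½·6·(Σα)² = (6/2)·15.7² = 739.47.
Deadweight loss = W^SO − W^NE = 517.365.

517.365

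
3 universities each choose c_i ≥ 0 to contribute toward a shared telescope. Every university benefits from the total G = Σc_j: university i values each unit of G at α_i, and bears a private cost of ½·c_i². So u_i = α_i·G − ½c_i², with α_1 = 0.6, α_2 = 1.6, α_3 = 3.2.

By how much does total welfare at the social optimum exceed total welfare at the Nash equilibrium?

21.16

University i's FOC: ∂u_i/∂c_i = α_i − c_i = 0, so c_i* = α_i.
NE contributions = (0.6, 1.6, 3.2); G = 5.4.
W^NE = (Σα)·G − ½Σα_i² = 5.4² − ½·13.16 = 22.58.
Planner sets c_i = Σα_j = 5.4 for every i, so G^SO = 3·5.4 = 16.2.
W^SO = (Σα)·G^SO − ½·3·(Σα)² = (3/2)·5.4² = 43.74.
Deadweight loss = W^SO − W^NE = 21.16.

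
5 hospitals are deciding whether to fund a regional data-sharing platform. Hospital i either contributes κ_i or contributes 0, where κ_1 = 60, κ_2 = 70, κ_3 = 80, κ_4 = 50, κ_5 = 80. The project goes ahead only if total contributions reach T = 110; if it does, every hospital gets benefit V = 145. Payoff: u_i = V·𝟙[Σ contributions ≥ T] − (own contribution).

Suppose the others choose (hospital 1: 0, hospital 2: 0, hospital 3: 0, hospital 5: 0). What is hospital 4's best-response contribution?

0

Others' total = 0. Even contributing 50 gives 50 < 110: no benefit either way.
Best response: 0.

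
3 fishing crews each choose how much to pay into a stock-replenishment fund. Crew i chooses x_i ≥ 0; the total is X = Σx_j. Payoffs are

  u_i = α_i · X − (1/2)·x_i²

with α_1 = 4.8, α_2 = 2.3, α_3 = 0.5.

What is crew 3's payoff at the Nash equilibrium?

Crew i's FOC: ∂u_i/∂x_i = α_i − x_i = 0, so x_i* = α_i.
NE contributions = (4.8, 2.3, 0.5); X = 7.6.
u_3 = α_3·X − ½·(x_3)² = 0.5·7.6 − ½·0.5² = 3.675.

3.675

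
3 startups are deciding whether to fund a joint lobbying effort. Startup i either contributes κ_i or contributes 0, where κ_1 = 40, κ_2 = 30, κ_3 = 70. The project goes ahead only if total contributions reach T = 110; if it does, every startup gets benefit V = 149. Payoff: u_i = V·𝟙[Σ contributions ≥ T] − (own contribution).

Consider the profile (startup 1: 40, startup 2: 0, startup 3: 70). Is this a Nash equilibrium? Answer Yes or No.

Yes

Total = 110 ≥ 110: provided.
Startup 1 (pledges 40, payoff 109): dropping to 0 → total 70, payoff 0. No gain.
Startup 2 (pledges 0, payoff 149): pledging 30 → total 140, payoff 119. No gain.
Startup 3 (pledges 70, payoff 79): dropping to 0 → total 40, payoff 0. No gain.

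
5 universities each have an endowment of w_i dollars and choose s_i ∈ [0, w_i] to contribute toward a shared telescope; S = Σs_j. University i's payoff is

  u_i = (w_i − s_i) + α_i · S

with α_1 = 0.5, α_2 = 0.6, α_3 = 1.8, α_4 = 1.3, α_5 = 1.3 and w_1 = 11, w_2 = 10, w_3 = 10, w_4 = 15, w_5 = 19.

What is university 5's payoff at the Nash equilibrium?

57.2

∂u_i/∂s_i = α_i − 1, so university i contributes w_i if α_i > 1, else 0.
α_i > 1 for i ∈ {3, 4, 5}; NE contributions (0, 0, 10, 15, 19), S = 44.
u_5 = (19 − 19) + 1.3·44 = 57.2.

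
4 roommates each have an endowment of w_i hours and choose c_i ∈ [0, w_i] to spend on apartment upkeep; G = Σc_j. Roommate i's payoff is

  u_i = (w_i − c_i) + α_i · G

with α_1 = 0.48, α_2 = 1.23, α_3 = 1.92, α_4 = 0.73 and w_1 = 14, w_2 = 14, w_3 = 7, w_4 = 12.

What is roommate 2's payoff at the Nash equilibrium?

25.83

∂u_i/∂c_i = α_i − 1, so roommate i contributes w_i if α_i > 1, else 0.
α_i > 1 for i ∈ {2, 3}; NE contributions (0, 14, 7, 0), G = 21.
u_2 = (14 − 14) + 1.23·21 = 25.83.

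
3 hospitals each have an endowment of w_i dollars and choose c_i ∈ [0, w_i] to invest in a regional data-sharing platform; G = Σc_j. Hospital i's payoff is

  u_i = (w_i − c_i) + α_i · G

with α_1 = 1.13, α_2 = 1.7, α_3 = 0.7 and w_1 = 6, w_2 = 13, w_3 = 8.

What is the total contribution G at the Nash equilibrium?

∂u_i/∂c_i = α_i − 1, so hospital i contributes w_i if α_i > 1, else 0.
α_i > 1 for i ∈ {1, 2}; NE contributions (6, 13, 0), G = 19.

19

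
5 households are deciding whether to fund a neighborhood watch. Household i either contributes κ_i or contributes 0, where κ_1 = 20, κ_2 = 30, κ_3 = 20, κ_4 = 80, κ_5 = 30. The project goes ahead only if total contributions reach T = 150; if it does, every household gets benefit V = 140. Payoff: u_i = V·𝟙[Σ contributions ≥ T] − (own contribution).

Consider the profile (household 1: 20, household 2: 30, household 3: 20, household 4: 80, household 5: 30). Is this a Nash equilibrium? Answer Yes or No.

No

Total = 180 ≥ 150: provided.
Household 1 (pledges 20, payoff 120): dropping to 0 → total 160, payoff 140. Profitable deviation.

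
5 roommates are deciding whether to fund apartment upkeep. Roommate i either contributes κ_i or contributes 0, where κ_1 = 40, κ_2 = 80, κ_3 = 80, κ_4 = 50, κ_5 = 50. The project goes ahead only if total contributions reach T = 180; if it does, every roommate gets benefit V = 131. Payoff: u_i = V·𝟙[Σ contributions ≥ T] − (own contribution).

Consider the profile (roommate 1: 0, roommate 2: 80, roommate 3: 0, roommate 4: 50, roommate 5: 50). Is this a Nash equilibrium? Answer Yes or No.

Total = 180 ≥ 180: provided.
Roommate 1 (pledges 0, payoff 131): pledging 40 → total 220, payoff 91. No gain.
Roommate 2 (pledges 80, payoff 51): dropping to 0 → total 100, payoff 0. No gain.
Roommate 3 (pledges 0, payoff 131): pledging 80 → total 260, payoff 51. No gain.
Roommate 4 (pledges 50, payoff 81): dropping to 0 → total 130, payoff 0. No gain.
Roommate 5 (pledges 50, payoff 81): dropping to 0 → total 130, payoff 0. No gain.

Yes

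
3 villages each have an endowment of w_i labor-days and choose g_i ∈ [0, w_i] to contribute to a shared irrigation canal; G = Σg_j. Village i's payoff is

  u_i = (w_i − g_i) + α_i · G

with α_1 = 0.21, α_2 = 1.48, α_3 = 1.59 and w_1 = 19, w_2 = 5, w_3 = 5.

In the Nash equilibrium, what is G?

10

∂u_i/∂g_i = α_i − 1, so village i contributes w_i if α_i > 1, else 0.
α_i > 1 for i ∈ {2, 3}; NE contributions (0, 5, 5), G = 10.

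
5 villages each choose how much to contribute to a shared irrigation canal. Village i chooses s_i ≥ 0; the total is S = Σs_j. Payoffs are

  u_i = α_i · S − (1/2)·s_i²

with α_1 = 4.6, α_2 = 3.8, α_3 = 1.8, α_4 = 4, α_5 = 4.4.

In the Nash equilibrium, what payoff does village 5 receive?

Village i's FOC: ∂u_i/∂s_i = α_i − s_i = 0, so s_i* = α_i.
NE contributions = (4.6, 3.8, 1.8, 4, 4.4); S = 18.6.
u_5 = α_5·S − ½·(s_5)² = 4.4·18.6 − ½·4.4² = 72.16.

72.16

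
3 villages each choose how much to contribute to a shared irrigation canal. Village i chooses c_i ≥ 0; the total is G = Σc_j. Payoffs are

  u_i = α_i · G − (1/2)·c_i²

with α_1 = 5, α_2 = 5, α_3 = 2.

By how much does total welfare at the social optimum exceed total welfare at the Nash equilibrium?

Village i's FOC: ∂u_i/∂c_i = α_i − c_i = 0, so c_i* = α_i.
NE contributions = (5, 5, 2); G = 12.
W^NE = (Σα)·G − ½Σα_i² = 12² − ½·54 = 117.
Planner sets c_i = Σα_j = 12 for every i, so G^SO = 3·12 = 36.
W^SO = (Σα)·G^SO − ½·3·(Σα)² = (3/2)·12² = 216.
Deadweight loss = W^SO − W^NE = 99.

99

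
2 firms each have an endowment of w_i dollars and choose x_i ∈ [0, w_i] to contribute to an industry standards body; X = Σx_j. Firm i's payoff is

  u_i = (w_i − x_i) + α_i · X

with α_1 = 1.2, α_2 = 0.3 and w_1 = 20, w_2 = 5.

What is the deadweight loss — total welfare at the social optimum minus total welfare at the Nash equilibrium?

2.5

∂u_i/∂x_i = α_i − 1, so firm i contributes w_i if α_i > 1, else 0.
α_i > 1 for i ∈ {1}; NE contributions (20, 0), X = 20.
W^NE = Σw_i − X^NE + (Σα_i)·X^NE = 25 + 0.5·20 = 35.
Planner: ∂(Σu_j)/∂x_i = Σα_j − 1 = 0.5 > 0, so everyone contributes w_i; X^SO = 25, W^SO = 25 + 0.5·25 = 37.5.
Deadweight loss = 2.5.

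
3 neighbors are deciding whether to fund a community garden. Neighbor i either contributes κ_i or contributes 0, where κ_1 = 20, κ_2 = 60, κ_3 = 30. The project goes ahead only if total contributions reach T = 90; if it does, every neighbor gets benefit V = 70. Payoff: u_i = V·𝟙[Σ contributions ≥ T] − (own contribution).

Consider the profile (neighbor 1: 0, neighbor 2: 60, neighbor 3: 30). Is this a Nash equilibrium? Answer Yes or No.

Total = 90 ≥ 90: provided.
Neighbor 1 (pledges 0, payoff 70): pledging 20 → total 110, payoff 50. No gain.
Neighbor 2 (pledges 60, payoff 10): dropping to 0 → total 30, payoff 0. No gain.
Neighbor 3 (pledges 30, payoff 40): dropping to 0 → total 60, payoff 0. No gain.

Yes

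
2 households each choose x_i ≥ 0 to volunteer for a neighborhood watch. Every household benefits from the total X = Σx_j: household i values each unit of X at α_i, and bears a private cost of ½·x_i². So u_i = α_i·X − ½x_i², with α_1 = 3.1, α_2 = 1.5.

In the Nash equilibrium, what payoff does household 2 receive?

Household i's FOC: ∂u_i/∂x_i = α_i − x_i = 0, so x_i* = α_i.
NE contributions = (3.1, 1.5); X = 4.6.
u_2 = α_2·X − ½·(x_2)² = 1.5·4.6 − ½·1.5² = 5.775.

5.775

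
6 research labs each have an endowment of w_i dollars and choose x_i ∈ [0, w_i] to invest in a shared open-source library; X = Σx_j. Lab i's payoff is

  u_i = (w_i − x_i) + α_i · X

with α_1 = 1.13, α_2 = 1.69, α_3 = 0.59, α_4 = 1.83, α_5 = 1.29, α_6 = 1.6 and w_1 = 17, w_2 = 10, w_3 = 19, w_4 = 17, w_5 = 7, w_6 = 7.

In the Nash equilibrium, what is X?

∂u_i/∂x_i = α_i − 1, so lab i contributes w_i if α_i > 1, else 0.
α_i > 1 for i ∈ {1, 2, 4, 5, 6}; NE contributions (17, 10, 0, 17, 7, 7), X = 58.

58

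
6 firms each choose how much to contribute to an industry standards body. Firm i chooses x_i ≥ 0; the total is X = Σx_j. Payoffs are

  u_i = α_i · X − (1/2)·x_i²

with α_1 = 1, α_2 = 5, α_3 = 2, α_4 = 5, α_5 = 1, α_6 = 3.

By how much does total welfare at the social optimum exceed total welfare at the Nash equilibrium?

Firm i's FOC: ∂u_i/∂x_i = α_i − x_i = 0, so x_i* = α_i.
NE contributions = (1, 5, 2, 5, 1, 3); X = 17.
W^NE = (Σα)·X − ½Σα_i² = 17² − ½·65 = 256.5.
Planner sets x_i = Σα_j = 17 for every i, so X^SO = 6·17 = 102.
W^SO = (Σα)·X^SO − ½·6·(Σα)² = (6/2)·17² = 867.
Deadweight loss = W^SO − W^NE = 610.5.

610.5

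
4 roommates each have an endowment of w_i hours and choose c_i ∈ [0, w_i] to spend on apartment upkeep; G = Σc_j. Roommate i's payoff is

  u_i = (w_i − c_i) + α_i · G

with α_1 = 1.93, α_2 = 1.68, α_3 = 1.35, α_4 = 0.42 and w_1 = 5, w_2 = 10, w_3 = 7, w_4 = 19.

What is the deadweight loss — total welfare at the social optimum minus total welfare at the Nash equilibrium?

83.22

∂u_i/∂c_i = α_i − 1, so roommate i contributes w_i if α_i > 1, else 0.
α_i > 1 for i ∈ {1, 2, 3}; NE contributions (5, 10, 7, 0), G = 22.
W^NE = Σw_i − G^NE + (Σα_i)·G^NE = 41 + 4.38·22 = 137.36.
Planner: ∂(Σu_j)/∂c_i = Σα_j − 1 = 4.38 > 0, so everyone contributes w_i; G^SO = 41, W^SO = 41 + 4.38·41 = 220.58.
Deadweight loss = 83.22.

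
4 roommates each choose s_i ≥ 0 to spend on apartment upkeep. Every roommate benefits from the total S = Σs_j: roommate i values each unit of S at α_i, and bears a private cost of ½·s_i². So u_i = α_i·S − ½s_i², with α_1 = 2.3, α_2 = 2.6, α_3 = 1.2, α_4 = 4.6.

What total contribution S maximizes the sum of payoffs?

Planner FOC: ∂(Σu_j)/∂s_i = (Σα_j) − s_i = 0, so s_i^SO = Σα_j = 10.7 for every i; S^SO = 42.8.

42.8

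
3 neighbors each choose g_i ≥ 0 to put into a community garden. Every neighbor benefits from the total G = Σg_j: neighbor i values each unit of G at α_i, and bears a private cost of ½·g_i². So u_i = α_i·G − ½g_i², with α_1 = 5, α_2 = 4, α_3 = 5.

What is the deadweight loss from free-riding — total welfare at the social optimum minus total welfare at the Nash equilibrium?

131

Neighbor i's FOC: ∂u_i/∂g_i = α_i − g_i = 0, so g_i* = α_i.
NE contributions = (5, 4, 5); G = 14.
W^NE = (Σα)·G − ½Σα_i² = 14² − ½·66 = 163.
Planner sets g_i = Σα_j = 14 for every i, so G^SO = 3·14 = 42.
W^SO = (Σα)·G^SO − ½·3·(Σα)² = (3/2)·14² = 294.
Deadweight loss = W^SO − W^NE = 131.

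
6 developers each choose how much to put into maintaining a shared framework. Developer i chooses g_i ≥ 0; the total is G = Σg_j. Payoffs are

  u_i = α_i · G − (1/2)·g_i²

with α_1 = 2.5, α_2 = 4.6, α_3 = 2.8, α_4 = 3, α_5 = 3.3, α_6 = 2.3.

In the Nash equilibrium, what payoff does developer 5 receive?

Developer i's FOC: ∂u_i/∂g_i = α_i − g_i = 0, so g_i* = α_i.
NE contributions = (2.5, 4.6, 2.8, 3, 3.3, 2.3); G = 18.5.
u_5 = α_5·G − ½·(g_5)² = 3.3·18.5 − ½·3.3² = 55.605.

55.605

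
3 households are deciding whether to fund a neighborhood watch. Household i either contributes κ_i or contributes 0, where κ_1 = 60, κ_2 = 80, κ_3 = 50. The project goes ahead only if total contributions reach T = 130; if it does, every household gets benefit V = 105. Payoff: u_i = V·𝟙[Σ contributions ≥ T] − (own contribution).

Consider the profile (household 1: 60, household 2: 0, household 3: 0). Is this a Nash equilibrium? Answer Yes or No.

No

Total = 60 < 130: not provided.
Household 1 (pledges 60, payoff -60): dropping to 0 → total 0, payoff 0. Profitable deviation.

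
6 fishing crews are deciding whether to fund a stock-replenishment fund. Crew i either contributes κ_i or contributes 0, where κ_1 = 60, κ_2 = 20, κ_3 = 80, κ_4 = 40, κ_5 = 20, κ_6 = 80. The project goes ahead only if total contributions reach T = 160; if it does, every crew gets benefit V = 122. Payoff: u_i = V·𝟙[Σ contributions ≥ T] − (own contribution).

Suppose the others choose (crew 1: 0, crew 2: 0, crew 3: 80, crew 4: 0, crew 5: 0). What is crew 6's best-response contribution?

Others' total = 80. Contributing 80 brings total to 160 ≥ 160: gain V − κ_6 = 42.
Best response: 80.

80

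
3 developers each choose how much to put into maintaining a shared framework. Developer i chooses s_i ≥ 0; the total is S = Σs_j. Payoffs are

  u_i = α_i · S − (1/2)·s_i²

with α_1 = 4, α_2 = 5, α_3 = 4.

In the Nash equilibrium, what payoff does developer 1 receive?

44

Developer i's FOC: ∂u_i/∂s_i = α_i − s_i = 0, so s_i* = α_i.
NE contributions = (4, 5, 4); S = 13.
u_1 = α_1·S − ½·(s_1)² = 4·13 − ½·4² = 44.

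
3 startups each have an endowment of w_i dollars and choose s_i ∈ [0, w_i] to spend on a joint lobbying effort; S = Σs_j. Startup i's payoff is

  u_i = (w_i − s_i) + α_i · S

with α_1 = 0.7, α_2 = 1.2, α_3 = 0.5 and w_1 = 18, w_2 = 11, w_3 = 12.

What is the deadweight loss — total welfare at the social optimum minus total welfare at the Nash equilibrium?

42

∂u_i/∂s_i = α_i − 1, so startup i contributes w_i if α_i > 1, else 0.
α_i > 1 for i ∈ {2}; NE contributions (0, 11, 0), S = 11.
W^NE = Σw_i − S^NE + (Σα_i)·S^NE = 41 + 1.4·11 = 56.4.
Planner: ∂(Σu_j)/∂s_i = Σα_j − 1 = 1.4 > 0, so everyone contributes w_i; S^SO = 41, W^SO = 41 + 1.4·41 = 98.4.
Deadweight loss = 42.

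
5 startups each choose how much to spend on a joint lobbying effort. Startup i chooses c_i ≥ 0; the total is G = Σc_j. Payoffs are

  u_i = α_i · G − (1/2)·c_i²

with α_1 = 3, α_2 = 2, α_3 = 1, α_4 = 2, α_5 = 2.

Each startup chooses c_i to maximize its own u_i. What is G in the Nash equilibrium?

Startup i's FOC: ∂u_i/∂c_i = α_i − c_i = 0, so c_i* = α_i.
NE contributions = (3, 2, 1, 2, 2); G = 10.

10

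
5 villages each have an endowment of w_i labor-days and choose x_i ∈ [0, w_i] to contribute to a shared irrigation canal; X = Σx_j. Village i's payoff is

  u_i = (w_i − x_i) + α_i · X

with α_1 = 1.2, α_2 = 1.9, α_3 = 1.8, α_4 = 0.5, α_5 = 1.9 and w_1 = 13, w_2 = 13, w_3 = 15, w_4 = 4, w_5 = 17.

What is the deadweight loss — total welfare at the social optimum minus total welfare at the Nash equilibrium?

25.2

∂u_i/∂x_i = α_i − 1, so village i contributes w_i if α_i > 1, else 0.
α_i > 1 for i ∈ {1, 2, 3, 5}; NE contributions (13, 13, 15, 0, 17), X = 58.
W^NE = Σw_i − X^NE + (Σα_i)·X^NE = 62 + 6.3·58 = 427.4.
Planner: ∂(Σu_j)/∂x_i = Σα_j − 1 = 6.3 > 0, so everyone contributes w_i; X^SO = 62, W^SO = 62 + 6.3·62 = 452.6.
Deadweight loss = 25.2.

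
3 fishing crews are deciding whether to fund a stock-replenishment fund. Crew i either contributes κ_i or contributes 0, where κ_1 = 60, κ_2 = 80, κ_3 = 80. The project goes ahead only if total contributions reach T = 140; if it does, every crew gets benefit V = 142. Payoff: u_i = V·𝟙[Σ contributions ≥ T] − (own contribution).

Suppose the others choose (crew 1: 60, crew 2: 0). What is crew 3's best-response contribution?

80

Others' total = 60. Contributing 80 brings total to 140 ≥ 140: gain V − κ_3 = 62.
Best response: 80.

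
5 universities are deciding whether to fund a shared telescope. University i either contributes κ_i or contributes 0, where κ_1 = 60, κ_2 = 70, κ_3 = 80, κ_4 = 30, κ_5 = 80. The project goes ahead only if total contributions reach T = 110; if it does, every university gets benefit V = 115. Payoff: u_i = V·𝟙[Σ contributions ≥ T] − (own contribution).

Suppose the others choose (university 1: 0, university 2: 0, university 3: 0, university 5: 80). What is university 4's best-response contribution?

Others' total = 80. Contributing 30 brings total to 110 ≥ 110: gain V − κ_4 = 85.
Best response: 30.

30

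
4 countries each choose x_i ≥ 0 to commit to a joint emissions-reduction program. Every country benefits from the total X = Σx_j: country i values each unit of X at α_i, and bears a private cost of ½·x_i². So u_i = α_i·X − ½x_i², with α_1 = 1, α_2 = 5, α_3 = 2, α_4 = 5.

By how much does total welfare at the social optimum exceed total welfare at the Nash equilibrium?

Country i's FOC: ∂u_i/∂x_i = α_i − x_i = 0, so x_i* = α_i.
NE contributions = (1, 5, 2, 5); X = 13.
W^NE = (Σα)·X − ½Σα_i² = 13² − ½·55 = 141.5.
Planner sets x_i = Σα_j = 13 for every i, so X^SO = 4·13 = 52.
W^SO = (Σα)·X^SO − ½·4·(Σα)² = (4/2)·13² = 338.
Deadweight loss = W^SO − W^NE = 196.5.

196.5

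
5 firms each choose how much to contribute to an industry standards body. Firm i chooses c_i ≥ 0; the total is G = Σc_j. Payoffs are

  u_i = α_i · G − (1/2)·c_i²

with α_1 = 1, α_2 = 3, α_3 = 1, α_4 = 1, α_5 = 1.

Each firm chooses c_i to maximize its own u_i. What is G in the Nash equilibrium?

7

Firm i's FOC: ∂u_i/∂c_i = α_i − c_i = 0, so c_i* = α_i.
NE contributions = (1, 3, 1, 1, 1); G = 7.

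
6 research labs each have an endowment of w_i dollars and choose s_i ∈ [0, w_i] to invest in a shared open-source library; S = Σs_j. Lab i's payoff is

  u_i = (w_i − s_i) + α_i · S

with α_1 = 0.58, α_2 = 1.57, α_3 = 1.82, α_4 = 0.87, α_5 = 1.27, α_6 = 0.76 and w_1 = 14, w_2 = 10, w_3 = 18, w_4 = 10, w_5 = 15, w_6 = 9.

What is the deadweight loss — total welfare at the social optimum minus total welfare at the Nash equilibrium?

∂u_i/∂s_i = α_i − 1, so lab i contributes w_i if α_i > 1, else 0.
α_i > 1 for i ∈ {2, 3, 5}; NE contributions (0, 10, 18, 0, 15, 0), S = 43.
W^NE = Σw_i − S^NE + (Σα_i)·S^NE = 76 + 5.87·43 = 328.41.
Planner: ∂(Σu_j)/∂s_i = Σα_j − 1 = 5.87 > 0, so everyone contributes w_i; S^SO = 76, W^SO = 76 + 5.87·76 = 522.12.
Deadweight loss = 193.71.

193.71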